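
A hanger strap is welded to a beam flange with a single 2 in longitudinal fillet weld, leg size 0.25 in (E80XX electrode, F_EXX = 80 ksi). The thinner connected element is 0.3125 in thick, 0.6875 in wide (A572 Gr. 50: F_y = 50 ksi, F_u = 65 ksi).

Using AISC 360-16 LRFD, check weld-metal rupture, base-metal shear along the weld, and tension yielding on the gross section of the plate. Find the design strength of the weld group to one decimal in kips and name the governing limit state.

Weld metal: throat = 0.707×0.25 = 0.17675 in, L = 2 in. φR_n = 0.75 × 0.6 × 80 × 0.17675 × 2 = 12.7 kips.
Base metal shear (0.3125 in plate): yield φR_n = 1.0×0.6×50×0.3125×2 = 18.8 kips; rupture φR_n = 0.75×0.6×65×0.3125×2 = 18.3 kips; take 18.3 kips (rupture).
Tension yield (gross): A_g = 0.6875×0.3125 = 0.21484 in². φR_n = 0.90 × 50 × 0.21484 = 9.7 kips.
Governing: min(12.7, 18.3, 9.7) = 9.7 kips → gross-section yield.

9.7 kips (gross-section yield governs)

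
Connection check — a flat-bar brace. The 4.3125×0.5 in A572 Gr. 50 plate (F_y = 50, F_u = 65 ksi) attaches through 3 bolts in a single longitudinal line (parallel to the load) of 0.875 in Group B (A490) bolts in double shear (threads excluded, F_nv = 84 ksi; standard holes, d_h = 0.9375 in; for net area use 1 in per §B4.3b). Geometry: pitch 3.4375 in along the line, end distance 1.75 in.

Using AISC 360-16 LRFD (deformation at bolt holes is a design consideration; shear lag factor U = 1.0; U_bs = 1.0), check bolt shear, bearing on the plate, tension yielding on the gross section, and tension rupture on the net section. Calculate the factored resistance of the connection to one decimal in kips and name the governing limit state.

80.7 kips (net-section rupture governs)

Bolt shear: A_b = π(0.875)²/4 = 0.60132 in². φR_n = 0.75 × 84 × 0.60132 × 3 × 2 = 227.3 kips.
Bearing (0.5 in plate, F_u = 65 ksi): end bolts L_c = 1.75 − 0.9375/2 = 1.28125, R_n = min(1.2×1.28125×0.5×65, 2.4×0.875×0.5×65) = 49.969 kips/bolt; interior L_c = 3.4375 − 0.9375 = 2.5, R_n = 68.25 kips/bolt. φR_n = 0.75 × (1×49.969 + 2×68.25) = 139.9 kips.
Tension yield (gross): A_g = 4.3125×0.5 = 2.1563 in². φR_n = 0.90 × 50 × 2.1563 = 97.0 kips.
Tension rupture (net): A_n = (4.3125 − 1×1)×0.5 = 1.6563 in² (U = 1.0, A_e = A_n). φR_n = 0.75 × 65 × 1.6563 = 80.7 kips.
Governing: min(227.3, 139.9, 97.0, 80.7) = 80.7 kips → net-section rupture.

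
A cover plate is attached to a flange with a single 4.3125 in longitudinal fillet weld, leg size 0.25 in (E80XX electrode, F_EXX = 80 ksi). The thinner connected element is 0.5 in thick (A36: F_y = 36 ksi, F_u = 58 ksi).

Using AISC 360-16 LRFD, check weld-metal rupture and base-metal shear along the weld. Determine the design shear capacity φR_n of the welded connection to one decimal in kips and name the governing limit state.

Weld metal: throat = 0.707×0.25 = 0.17675 in, L = 4.3125 in. φR_n = 0.75 × 0.6 × 80 × 0.17675 × 4.3125 = 27.4 kips.
Base metal shear (0.5 in plate): yield φR_n = 1.0×0.6×36×0.5×4.3125 = 46.6 kips; rupture φR_n = 0.75×0.6×58×0.5×4.3125 = 56.3 kips; take 46.6 kips (yield).
Governing: min(27.4, 46.6) = 27.4 kips → weld metal.

27.4 kips (weld metal governs)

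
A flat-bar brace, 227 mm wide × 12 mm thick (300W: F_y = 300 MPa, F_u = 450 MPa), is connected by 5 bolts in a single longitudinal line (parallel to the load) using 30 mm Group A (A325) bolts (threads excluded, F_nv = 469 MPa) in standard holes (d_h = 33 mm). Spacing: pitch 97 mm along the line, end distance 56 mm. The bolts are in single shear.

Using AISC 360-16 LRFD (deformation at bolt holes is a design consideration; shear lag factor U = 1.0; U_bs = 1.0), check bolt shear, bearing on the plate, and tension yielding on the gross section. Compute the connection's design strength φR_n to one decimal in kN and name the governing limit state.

735.5 kN (gross-section yield governs)

Bolt shear: A_b = π(30)²/4 = 706.86 mm². φR_n = 0.75 × 469 × 706.86 × 5 × 1 = 1243.2 kN.
Bearing (12 mm plate, F_u = 450 MPa): end bolts L_c = 56 − 33/2 = 39.5, R_n = min(1.2×39.5×12×450, 2.4×30×12×450) = 255.96 kN/bolt; interior L_c = 97 − 33 = 64, R_n = 388.8 kN/bolt. φR_n = 0.75 × (1×255.96 + 4×388.8) = 1358.4 kN.
Tension yield (gross): A_g = 227×12 = 2724 mm². φR_n = 0.90 × 300 × 2724 = 735.5 kN.
Governing: min(1243.2, 1358.4, 735.5) = 735.5 kN → gross-section yield.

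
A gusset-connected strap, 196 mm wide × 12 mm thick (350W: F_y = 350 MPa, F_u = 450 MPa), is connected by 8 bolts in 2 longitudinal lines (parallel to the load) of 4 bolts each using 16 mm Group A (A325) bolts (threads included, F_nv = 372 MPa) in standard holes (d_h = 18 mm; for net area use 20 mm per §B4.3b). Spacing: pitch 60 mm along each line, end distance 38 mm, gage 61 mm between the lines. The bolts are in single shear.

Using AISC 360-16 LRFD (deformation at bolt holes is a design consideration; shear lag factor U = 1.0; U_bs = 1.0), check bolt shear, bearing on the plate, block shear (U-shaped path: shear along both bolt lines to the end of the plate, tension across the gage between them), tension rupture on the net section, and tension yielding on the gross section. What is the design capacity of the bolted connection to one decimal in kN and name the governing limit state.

448.8 kN (bolt shear governs)

Bolt shear: A_b = π(16)²/4 = 201.06 mm². φR_n = 0.75 × 372 × 201.06 × 8 × 1 = 448.8 kN.
Bearing (12 mm plate, F_u = 450 MPa): end bolts L_c = 38 − 18/2 = 29, R_n = min(1.2×29×12×450, 2.4×16×12×450) = 187.92 kN/bolt; interior L_c = 60 − 18 = 42, R_n = 207.36 kN/bolt. φR_n = 0.75 × (2×187.92 + 6×207.36) = 1215.0 kN.
Block shear: shear path 2×[38+3×60] = 2×218 mm, A_gv = 5232, A_nv = 2×(218 − 3.5×20)×12 = 3552 mm²; tension across gage: (61 − 1×20)×12 = 492 mm². R_n = min(0.6×450×3552, 0.6×350×5232) + 1.0×450×492 = min(959.04, 1098.7) + 221.4 = 1180.4 kN. φR_n = 0.75 × 1180.4 = 885.3 kN.
Tension rupture (net): A_n = (196 − 2×20)×12 = 1872 mm² (U = 1.0, A_e = A_n). φR_n = 0.75 × 450 × 1872 = 631.8 kN.
Tension yield (gross): A_g = 196×12 = 2352 mm². φR_n = 0.90 × 350 × 2352 = 740.9 kN.
Governing: min(448.8, 1215.0, 885.3, 631.8, 740.9) = 448.8 kN → bolt shear.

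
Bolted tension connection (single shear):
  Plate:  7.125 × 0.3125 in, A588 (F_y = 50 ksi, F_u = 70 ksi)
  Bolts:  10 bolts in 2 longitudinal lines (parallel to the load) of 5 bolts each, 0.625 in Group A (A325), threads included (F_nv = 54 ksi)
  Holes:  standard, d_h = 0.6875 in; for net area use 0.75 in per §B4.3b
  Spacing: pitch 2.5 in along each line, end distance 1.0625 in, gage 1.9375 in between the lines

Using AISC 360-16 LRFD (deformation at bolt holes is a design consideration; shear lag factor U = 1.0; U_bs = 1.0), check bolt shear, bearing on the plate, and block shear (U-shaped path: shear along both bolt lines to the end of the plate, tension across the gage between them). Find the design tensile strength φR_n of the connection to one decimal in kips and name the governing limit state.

124.3 kips (bolt shear governs)

Bolt shear: A_b = π(0.625)²/4 = 0.3068 in². φR_n = 0.75 × 54 × 0.3068 × 10 × 1 = 124.3 kips.
Bearing (0.3125 in plate, F_u = 70 ksi): end bolts L_c = 1.0625 − 0.6875/2 = 0.71875, R_n = min(1.2×0.71875×0.3125×70, 2.4×0.625×0.3125×70) = 18.867 kips/bolt; interior L_c = 2.5 − 0.6875 = 1.8125, R_n = 32.813 kips/bolt. φR_n = 0.75 × (2×18.867 + 8×32.813) = 225.2 kips.
Block shear: shear path 2×[1.0625+4×2.5] = 2×11.0625 in, A_gv = 6.9141, A_nv = 2×(11.0625 − 4.5×0.75)×0.3125 = 4.8047 in²; tension across gage: (1.9375 − 1×0.75)×0.3125 = 0.37109 in². R_n = min(0.6×70×4.8047, 0.6×50×6.9141) + 1.0×70×0.37109 = min(201.8, 207.42) + 25.976 = 227.78 kips. φR_n = 0.75 × 227.78 = 170.8 kips.
Governing: min(124.3, 225.2, 170.8) = 124.3 kips → bolt shear.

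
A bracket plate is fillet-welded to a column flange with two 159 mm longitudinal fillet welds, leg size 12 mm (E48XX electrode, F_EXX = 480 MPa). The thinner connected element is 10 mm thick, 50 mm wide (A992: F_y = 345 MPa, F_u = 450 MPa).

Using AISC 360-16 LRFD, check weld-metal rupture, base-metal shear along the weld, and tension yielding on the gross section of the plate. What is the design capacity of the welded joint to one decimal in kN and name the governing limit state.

155.3 kN (gross-section yield governs)

Weld metal: throat = 0.707×12 = 8.484 mm, L = 2×159 = 318 mm. φR_n = 0.75 × 0.6 × 480 × 8.484 × 318 = 582.7 kN.
Base metal shear (10 mm plate): yield φR_n = 1.0×0.6×345×10×318 = 658.3 kN; rupture φR_n = 0.75×0.6×450×10×318 = 644.0 kN; take 644.0 kN (rupture).
Tension yield (gross): A_g = 50×10 = 500 mm². φR_n = 0.90 × 345 × 500 = 155.3 kN.
Governing: min(582.7, 644.0, 155.3) = 155.3 kN → gross-section yield.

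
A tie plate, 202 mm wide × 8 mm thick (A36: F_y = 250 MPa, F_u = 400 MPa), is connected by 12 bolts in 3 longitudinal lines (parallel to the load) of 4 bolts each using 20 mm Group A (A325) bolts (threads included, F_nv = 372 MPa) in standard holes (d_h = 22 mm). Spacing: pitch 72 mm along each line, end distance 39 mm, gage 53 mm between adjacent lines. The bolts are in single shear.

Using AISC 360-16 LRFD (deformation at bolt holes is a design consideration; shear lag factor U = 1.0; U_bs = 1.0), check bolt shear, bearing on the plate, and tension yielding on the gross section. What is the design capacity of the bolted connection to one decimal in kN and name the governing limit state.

Bolt shear: A_b = π(20)²/4 = 314.16 mm². φR_n = 0.75 × 372 × 314.16 × 12 × 1 = 1051.8 kN.
Bearing (8 mm plate, F_u = 400 MPa): end bolts L_c = 39 − 22/2 = 28, R_n = min(1.2×28×8×400, 2.4×20×8×400) = 107.52 kN/bolt; interior L_c = 72 − 22 = 50, R_n = 153.6 kN/bolt. φR_n = 0.75 × (3×107.52 + 9×153.6) = 1278.7 kN.
Tension yield (gross): A_g = 202×8 = 1616 mm². φR_n = 0.90 × 250 × 1616 = 363.6 kN.
Governing: min(1051.8, 1278.7, 363.6) = 363.6 kN → gross-section yield.

363.6 kN (gross-section yield governs)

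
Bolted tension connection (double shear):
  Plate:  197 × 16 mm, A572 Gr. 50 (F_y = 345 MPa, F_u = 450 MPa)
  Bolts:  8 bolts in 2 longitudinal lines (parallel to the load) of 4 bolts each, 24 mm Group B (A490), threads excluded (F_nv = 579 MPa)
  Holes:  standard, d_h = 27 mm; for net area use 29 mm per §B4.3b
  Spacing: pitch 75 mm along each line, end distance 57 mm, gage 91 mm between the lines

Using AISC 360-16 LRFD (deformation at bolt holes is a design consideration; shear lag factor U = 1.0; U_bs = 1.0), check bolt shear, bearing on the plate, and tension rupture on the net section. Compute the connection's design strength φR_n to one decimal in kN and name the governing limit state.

750.6 kN (net-section rupture governs)

Bolt shear: A_b = π(24)²/4 = 452.39 mm². φR_n = 0.75 × 579 × 452.39 × 8 × 2 = 3143.2 kN.
Bearing (16 mm plate, F_u = 450 MPa): end bolts L_c = 57 − 27/2 = 43.5, R_n = min(1.2×43.5×16×450, 2.4×24×16×450) = 375.84 kN/bolt; interior L_c = 75 − 27 = 48, R_n = 414.72 kN/bolt. φR_n = 0.75 × (2×375.84 + 6×414.72) = 2430.0 kN.
Tension rupture (net): A_n = (197 − 2×29)×16 = 2224 mm² (U = 1.0, A_e = A_n). φR_n = 0.75 × 450 × 2224 = 750.6 kN.
Governing: min(3143.2, 2430.0, 750.6) = 750.6 kN → net-section rupture.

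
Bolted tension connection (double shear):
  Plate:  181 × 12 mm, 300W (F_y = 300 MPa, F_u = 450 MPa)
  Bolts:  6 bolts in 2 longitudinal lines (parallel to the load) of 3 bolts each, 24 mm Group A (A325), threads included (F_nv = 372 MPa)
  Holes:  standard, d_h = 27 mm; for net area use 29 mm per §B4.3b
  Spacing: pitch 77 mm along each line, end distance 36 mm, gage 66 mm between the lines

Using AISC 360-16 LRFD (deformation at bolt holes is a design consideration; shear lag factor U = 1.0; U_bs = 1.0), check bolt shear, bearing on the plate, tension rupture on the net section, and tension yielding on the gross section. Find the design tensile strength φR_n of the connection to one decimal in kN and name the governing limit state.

498.2 kN (net-section rupture governs)

Bolt shear: A_b = π(24)²/4 = 452.39 mm². φR_n = 0.75 × 372 × 452.39 × 6 × 2 = 1514.6 kN.
Bearing (12 mm plate, F_u = 450 MPa): end bolts L_c = 36 − 27/2 = 22.5, R_n = min(1.2×22.5×12×450, 2.4×24×12×450) = 145.8 kN/bolt; interior L_c = 77 − 27 = 50, R_n = 311.04 kN/bolt. φR_n = 0.75 × (2×145.8 + 4×311.04) = 1151.8 kN.
Tension rupture (net): A_n = (181 − 2×29)×12 = 1476 mm² (U = 1.0, A_e = A_n). φR_n = 0.75 × 450 × 1476 = 498.2 kN.
Tension yield (gross): A_g = 181×12 = 2172 mm². φR_n = 0.90 × 300 × 2172 = 586.4 kN.
Governing: min(1514.6, 1151.8, 498.2, 586.4) = 498.2 kN → net-section rupture.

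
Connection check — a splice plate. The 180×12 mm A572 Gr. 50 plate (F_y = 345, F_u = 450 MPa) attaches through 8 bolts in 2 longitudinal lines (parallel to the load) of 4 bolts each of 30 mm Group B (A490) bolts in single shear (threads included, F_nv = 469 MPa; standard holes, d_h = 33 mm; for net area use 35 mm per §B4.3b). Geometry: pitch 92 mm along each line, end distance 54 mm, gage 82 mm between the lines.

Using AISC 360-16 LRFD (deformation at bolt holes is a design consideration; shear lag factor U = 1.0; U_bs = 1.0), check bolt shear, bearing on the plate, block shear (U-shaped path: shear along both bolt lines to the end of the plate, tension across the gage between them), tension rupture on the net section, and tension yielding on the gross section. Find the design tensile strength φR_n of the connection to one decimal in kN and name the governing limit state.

445.5 kN (net-section rupture governs)

Bolt shear: A_b = π(30)²/4 = 706.86 mm². φR_n = 0.75 × 469 × 706.86 × 8 × 1 = 1989.1 kN.
Bearing (12 mm plate, F_u = 450 MPa): end bolts L_c = 54 − 33/2 = 37.5, R_n = min(1.2×37.5×12×450, 2.4×30×12×450) = 243 kN/bolt; interior L_c = 92 − 33 = 59, R_n = 382.32 kN/bolt. φR_n = 0.75 × (2×243 + 6×382.32) = 2084.9 kN.
Block shear: shear path 2×[54+3×92] = 2×330 mm, A_gv = 7920, A_nv = 2×(330 − 3.5×35)×12 = 4980 mm²; tension across gage: (82 − 1×35)×12 = 564 mm². R_n = min(0.6×450×4980, 0.6×345×7920) + 1.0×450×564 = min(1344.6, 1639.4) + 253.8 = 1598.4 kN. φR_n = 0.75 × 1598.4 = 1198.8 kN.
Tension rupture (net): A_n = (180 − 2×35)×12 = 1320 mm² (U = 1.0, A_e = A_n). φR_n = 0.75 × 450 × 1320 = 445.5 kN.
Tension yield (gross): A_g = 180×12 = 2160 mm². φR_n = 0.90 × 345 × 2160 = 670.7 kN.
Governing: min(1989.1, 2084.9, 1198.8, 445.5, 670.7) = 445.5 kN → net-section rupture.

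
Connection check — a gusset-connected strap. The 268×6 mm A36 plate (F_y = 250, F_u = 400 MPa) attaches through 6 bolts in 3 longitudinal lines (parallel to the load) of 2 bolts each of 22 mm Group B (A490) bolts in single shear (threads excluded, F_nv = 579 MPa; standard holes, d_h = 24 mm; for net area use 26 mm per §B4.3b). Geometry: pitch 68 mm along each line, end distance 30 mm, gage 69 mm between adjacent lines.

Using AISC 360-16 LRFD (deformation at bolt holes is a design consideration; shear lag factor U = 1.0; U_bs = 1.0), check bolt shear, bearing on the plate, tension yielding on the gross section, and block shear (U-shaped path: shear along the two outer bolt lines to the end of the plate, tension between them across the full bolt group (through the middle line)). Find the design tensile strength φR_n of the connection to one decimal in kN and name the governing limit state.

282.2 kN (block shear governs)

Bolt shear: A_b = π(22)²/4 = 380.13 mm². φR_n = 0.75 × 579 × 380.13 × 6 × 1 = 990.4 kN.
Bearing (6 mm plate, F_u = 400 MPa): end bolts L_c = 30 − 24/2 = 18, R_n = min(1.2×18×6×400, 2.4×22×6×400) = 51.84 kN/bolt; interior L_c = 68 − 24 = 44, R_n = 126.72 kN/bolt. φR_n = 0.75 × (3×51.84 + 3×126.72) = 401.8 kN.
Tension yield (gross): A_g = 268×6 = 1608 mm². φR_n = 0.90 × 250 × 1608 = 361.8 kN.
Block shear: shear path 2×[30+1×68] = 2×98 mm, A_gv = 1176, A_nv = 2×(98 − 1.5×26)×6 = 708 mm²; tension across gage: (138 − 2×26)×6 = 516 mm². R_n = min(0.6×400×708, 0.6×250×1176) + 1.0×400×516 = min(169.92, 176.4) + 206.4 = 376.32 kN. φR_n = 0.75 × 376.32 = 282.2 kN.
Governing: min(990.4, 401.8, 361.8, 282.2) = 282.2 kN → block shear.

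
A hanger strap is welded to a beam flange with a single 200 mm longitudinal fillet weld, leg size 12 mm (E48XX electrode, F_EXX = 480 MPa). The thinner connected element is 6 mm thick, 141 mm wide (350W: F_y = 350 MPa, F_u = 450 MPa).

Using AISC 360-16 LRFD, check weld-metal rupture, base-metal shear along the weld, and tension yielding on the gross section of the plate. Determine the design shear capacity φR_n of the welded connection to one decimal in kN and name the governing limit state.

243.0 kN (base-metal shear governs)

Weld metal: throat = 0.707×12 = 8.484 mm, L = 200 mm. φR_n = 0.75 × 0.6 × 480 × 8.484 × 200 = 366.5 kN.
Base metal shear (6 mm plate): yield φR_n = 1.0×0.6×350×6×200 = 252.0 kN; rupture φR_n = 0.75×0.6×450×6×200 = 243.0 kN; take 243.0 kN (rupture).
Tension yield (gross): A_g = 141×6 = 846 mm². φR_n = 0.90 × 350 × 846 = 266.5 kN.
Governing: min(366.5, 243.0, 266.5) = 243.0 kN → base-metal shear.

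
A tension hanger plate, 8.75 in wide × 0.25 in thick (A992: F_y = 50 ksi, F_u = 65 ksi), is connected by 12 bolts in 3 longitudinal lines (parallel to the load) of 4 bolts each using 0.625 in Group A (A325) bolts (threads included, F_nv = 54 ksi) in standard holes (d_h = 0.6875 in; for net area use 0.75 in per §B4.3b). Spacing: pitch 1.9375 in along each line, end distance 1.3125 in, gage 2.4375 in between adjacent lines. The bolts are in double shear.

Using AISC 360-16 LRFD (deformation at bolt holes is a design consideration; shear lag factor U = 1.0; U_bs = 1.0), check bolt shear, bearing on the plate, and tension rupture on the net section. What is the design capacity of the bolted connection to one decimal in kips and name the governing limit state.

Bolt shear: A_b = π(0.625)²/4 = 0.3068 in². φR_n = 0.75 × 54 × 0.3068 × 12 × 2 = 298.2 kips.
Bearing (0.25 in plate, F_u = 65 ksi): end bolts L_c = 1.3125 − 0.6875/2 = 0.96875, R_n = min(1.2×0.96875×0.25×65, 2.4×0.625×0.25×65) = 18.891 kips/bolt; interior L_c = 1.9375 − 0.6875 = 1.25, R_n = 24.375 kips/bolt. φR_n = 0.75 × (3×18.891 + 9×24.375) = 207.0 kips.
Tension rupture (net): A_n = (8.75 − 3×0.75)×0.25 = 1.625 in² (U = 1.0, A_e = A_n). φR_n = 0.75 × 65 × 1.625 = 79.2 kips.
Governing: min(298.2, 207.0, 79.2) = 79.2 kips → net-section rupture.

79.2 kips (net-section rupture governs)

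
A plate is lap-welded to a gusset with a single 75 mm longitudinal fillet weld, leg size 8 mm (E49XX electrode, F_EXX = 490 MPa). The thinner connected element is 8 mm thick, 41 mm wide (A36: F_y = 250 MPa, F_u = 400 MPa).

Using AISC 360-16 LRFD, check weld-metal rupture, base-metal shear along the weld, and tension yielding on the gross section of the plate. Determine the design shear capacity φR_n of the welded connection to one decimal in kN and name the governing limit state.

73.8 kN (gross-section yield governs)

Weld metal: throat = 0.707×8 = 5.656 mm, L = 75 mm. φR_n = 0.75 × 0.6 × 490 × 5.656 × 75 = 93.5 kN.
Base metal shear (8 mm plate): yield φR_n = 1.0×0.6×250×8×75 = 90.0 kN; rupture φR_n = 0.75×0.6×400×8×75 = 108.0 kN; take 90.0 kN (yield).
Tension yield (gross): A_g = 41×8 = 328 mm². φR_n = 0.90 × 250 × 328 = 73.8 kN.
Governing: min(93.5, 90.0, 73.8) = 73.8 kN → gross-section yield.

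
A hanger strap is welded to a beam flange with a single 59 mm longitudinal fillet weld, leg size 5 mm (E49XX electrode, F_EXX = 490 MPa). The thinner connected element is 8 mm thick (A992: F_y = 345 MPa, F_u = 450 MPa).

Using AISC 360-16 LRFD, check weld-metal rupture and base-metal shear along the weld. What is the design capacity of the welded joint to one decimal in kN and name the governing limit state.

Weld metal: throat = 0.707×5 = 3.535 mm, L = 59 mm. φR_n = 0.75 × 0.6 × 490 × 3.535 × 59 = 46.0 kN.
Base metal shear (8 mm plate): yield φR_n = 1.0×0.6×345×8×59 = 97.7 kN; rupture φR_n = 0.75×0.6×450×8×59 = 95.6 kN; take 95.6 kN (rupture).
Governing: min(46.0, 95.6) = 46.0 kN → weld metal.

46.0 kN (weld metal governs)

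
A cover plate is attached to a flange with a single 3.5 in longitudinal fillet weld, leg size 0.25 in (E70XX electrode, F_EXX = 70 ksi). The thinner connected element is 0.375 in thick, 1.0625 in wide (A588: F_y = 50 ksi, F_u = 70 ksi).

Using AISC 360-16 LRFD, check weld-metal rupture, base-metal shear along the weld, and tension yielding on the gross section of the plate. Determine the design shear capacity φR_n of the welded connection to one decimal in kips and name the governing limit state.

Weld metal: throat = 0.707×0.25 = 0.17675 in, L = 3.5 in. φR_n = 0.75 × 0.6 × 70 × 0.17675 × 3.5 = 19.5 kips.
Base metal shear (0.375 in plate): yield φR_n = 1.0×0.6×50×0.375×3.5 = 39.4 kips; rupture φR_n = 0.75×0.6×70×0.375×3.5 = 41.3 kips; take 39.4 kips (yield).
Tension yield (gross): A_g = 1.0625×0.375 = 0.39844 in². φR_n = 0.90 × 50 × 0.39844 = 17.9 kips.
Governing: min(19.5, 39.4, 17.9) = 17.9 kips → gross-section yield.

17.9 kips (gross-section yield governs)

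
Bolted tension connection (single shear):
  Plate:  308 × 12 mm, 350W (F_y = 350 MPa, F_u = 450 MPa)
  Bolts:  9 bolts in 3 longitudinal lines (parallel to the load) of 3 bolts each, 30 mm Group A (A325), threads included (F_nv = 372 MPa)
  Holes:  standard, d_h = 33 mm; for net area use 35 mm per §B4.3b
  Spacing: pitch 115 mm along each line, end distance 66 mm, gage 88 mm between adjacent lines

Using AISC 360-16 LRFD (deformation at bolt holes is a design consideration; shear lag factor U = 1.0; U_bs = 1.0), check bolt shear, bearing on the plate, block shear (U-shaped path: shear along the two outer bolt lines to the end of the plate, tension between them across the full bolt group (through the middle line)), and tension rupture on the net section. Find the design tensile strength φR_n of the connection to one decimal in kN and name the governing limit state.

Bolt shear: A_b = π(30)²/4 = 706.86 mm². φR_n = 0.75 × 372 × 706.86 × 9 × 1 = 1774.9 kN.
Bearing (12 mm plate, F_u = 450 MPa): end bolts L_c = 66 − 33/2 = 49.5, R_n = min(1.2×49.5×12×450, 2.4×30×12×450) = 320.76 kN/bolt; interior L_c = 115 − 33 = 82, R_n = 388.8 kN/bolt. φR_n = 0.75 × (3×320.76 + 6×388.8) = 2471.3 kN.
Block shear: shear path 2×[66+2×115] = 2×296 mm, A_gv = 7104, A_nv = 2×(296 − 2.5×35)×12 = 5004 mm²; tension across gage: (176 − 2×35)×12 = 1272 mm². R_n = min(0.6×450×5004, 0.6×350×7104) + 1.0×450×1272 = min(1351.1, 1491.8) + 572.4 = 1923.5 kN. φR_n = 0.75 × 1923.5 = 1442.6 kN.
Tension rupture (net): A_n = (308 − 3×35)×12 = 2436 mm² (U = 1.0, A_e = A_n). φR_n = 0.75 × 450 × 2436 = 822.2 kN.
Governing: min(1774.9, 2471.3, 1442.6, 822.2) = 822.2 kN → net-section rupture.

822.2 kN (net-section rupture governs)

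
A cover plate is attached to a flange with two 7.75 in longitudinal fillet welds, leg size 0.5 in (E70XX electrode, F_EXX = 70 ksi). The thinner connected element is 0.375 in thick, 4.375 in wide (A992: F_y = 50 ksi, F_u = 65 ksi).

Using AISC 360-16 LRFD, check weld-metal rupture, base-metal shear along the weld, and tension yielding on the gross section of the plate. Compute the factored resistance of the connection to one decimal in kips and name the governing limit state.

73.8 kips (gross-section yield governs)

Weld metal: throat = 0.707×0.5 = 0.3535 in, L = 2×7.75 = 15.5 in. φR_n = 0.75 × 0.6 × 70 × 0.3535 × 15.5 = 172.6 kips.
Base metal shear (0.375 in plate): yield φR_n = 1.0×0.6×50×0.375×15.5 = 174.4 kips; rupture φR_n = 0.75×0.6×65×0.375×15.5 = 170.0 kips; take 170.0 kips (rupture).
Tension yield (gross): A_g = 4.375×0.375 = 1.6406 in². φR_n = 0.90 × 50 × 1.6406 = 73.8 kips.
Governing: min(172.6, 170.0, 73.8) = 73.8 kips → gross-section yield.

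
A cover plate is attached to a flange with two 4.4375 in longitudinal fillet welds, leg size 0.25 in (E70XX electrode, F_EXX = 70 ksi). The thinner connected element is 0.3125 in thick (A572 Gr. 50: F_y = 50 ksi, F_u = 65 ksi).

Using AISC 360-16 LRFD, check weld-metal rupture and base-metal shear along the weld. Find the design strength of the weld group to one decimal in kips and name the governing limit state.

49.4 kips (weld metal governs)

Weld metal: throat = 0.707×0.25 = 0.17675 in, L = 2×4.4375 = 8.875 in. φR_n = 0.75 × 0.6 × 70 × 0.17675 × 8.875 = 49.4 kips.
Base metal shear (0.3125 in plate): yield φR_n = 1.0×0.6×50×0.3125×8.875 = 83.2 kips; rupture φR_n = 0.75×0.6×65×0.3125×8.875 = 81.1 kips; take 81.1 kips (rupture).
Governing: min(49.4, 81.1) = 49.4 kips → weld metal.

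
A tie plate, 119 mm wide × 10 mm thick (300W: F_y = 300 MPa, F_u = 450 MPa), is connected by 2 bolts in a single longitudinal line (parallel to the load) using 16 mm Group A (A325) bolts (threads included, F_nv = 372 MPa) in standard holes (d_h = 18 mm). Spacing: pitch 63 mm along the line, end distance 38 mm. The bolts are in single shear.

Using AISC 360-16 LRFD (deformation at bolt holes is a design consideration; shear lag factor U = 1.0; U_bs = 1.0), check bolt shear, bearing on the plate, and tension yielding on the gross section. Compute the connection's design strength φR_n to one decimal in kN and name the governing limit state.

112.2 kN (bolt shear governs)

Bolt shear: A_b = π(16)²/4 = 201.06 mm². φR_n = 0.75 × 372 × 201.06 × 2 × 1 = 112.2 kN.
Bearing (10 mm plate, F_u = 450 MPa): end bolts L_c = 38 − 18/2 = 29, R_n = min(1.2×29×10×450, 2.4×16×10×450) = 156.6 kN/bolt; interior L_c = 63 − 18 = 45, R_n = 172.8 kN/bolt. φR_n = 0.75 × (1×156.6 + 1×172.8) = 247.1 kN.
Tension yield (gross): A_g = 119×10 = 1190 mm². φR_n = 0.90 × 300 × 1190 = 321.3 kN.
Governing: min(112.2, 247.1, 321.3) = 112.2 kN → bolt shear.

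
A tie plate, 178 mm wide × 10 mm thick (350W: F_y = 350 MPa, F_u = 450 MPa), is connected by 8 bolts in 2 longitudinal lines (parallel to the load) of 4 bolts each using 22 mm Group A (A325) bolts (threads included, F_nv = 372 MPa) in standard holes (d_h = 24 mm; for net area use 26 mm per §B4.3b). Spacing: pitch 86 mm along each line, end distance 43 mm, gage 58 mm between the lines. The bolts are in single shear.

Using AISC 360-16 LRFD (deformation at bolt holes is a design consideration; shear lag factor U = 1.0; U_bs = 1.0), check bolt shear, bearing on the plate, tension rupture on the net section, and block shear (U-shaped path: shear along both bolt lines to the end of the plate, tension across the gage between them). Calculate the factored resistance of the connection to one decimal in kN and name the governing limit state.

Bolt shear: A_b = π(22)²/4 = 380.13 mm². φR_n = 0.75 × 372 × 380.13 × 8 × 1 = 848.5 kN.
Bearing (10 mm plate, F_u = 450 MPa): end bolts L_c = 43 − 24/2 = 31, R_n = min(1.2×31×10×450, 2.4×22×10×450) = 167.4 kN/bolt; interior L_c = 86 − 24 = 62, R_n = 237.6 kN/bolt. φR_n = 0.75 × (2×167.4 + 6×237.6) = 1320.3 kN.
Tension rupture (net): A_n = (178 − 2×26)×10 = 1260 mm² (U = 1.0, A_e = A_n). φR_n = 0.75 × 450 × 1260 = 425.3 kN.
Block shear: shear path 2×[43+3×86] = 2×301 mm, A_gv = 6020, A_nv = 2×(301 − 3.5×26)×10 = 4200 mm²; tension across gage: (58 − 1×26)×10 = 320 mm². R_n = min(0.6×450×4200, 0.6×350×6020) + 1.0×450×320 = min(1134, 1264.2) + 144 = 1278 kN. φR_n = 0.75 × 1278 = 958.5 kN.
Governing: min(848.5, 1320.3, 425.3, 958.5) = 425.3 kN → net-section rupture.

425.3 kN (net-section rupture governs)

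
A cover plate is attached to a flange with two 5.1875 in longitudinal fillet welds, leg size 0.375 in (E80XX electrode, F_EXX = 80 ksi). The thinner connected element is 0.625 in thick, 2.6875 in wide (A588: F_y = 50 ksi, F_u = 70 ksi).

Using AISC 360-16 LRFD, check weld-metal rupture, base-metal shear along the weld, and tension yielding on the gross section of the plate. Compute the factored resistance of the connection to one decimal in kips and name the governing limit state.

75.6 kips (gross-section yield governs)

Weld metal: throat = 0.707×0.375 = 0.26513 in, L = 2×5.1875 = 10.375 in. φR_n = 0.75 × 0.6 × 80 × 0.26513 × 10.375 = 99.0 kips.
Base metal shear (0.625 in plate): yield φR_n = 1.0×0.6×50×0.625×10.375 = 194.5 kips; rupture φR_n = 0.75×0.6×70×0.625×10.375 = 204.3 kips; take 194.5 kips (yield).
Tension yield (gross): A_g = 2.6875×0.625 = 1.6797 in². φR_n = 0.90 × 50 × 1.6797 = 75.6 kips.
Governing: min(99.0, 194.5, 75.6) = 75.6 kips → gross-section yield.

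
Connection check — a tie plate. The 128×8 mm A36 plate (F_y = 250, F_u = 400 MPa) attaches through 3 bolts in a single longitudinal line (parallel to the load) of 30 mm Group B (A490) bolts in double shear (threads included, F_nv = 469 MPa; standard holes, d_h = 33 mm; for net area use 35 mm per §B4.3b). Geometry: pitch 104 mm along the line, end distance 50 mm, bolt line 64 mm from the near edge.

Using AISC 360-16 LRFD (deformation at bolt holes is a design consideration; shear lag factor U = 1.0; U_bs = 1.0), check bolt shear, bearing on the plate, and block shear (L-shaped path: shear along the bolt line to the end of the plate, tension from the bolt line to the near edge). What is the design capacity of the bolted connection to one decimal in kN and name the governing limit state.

Bolt shear: A_b = π(30)²/4 = 706.86 mm². φR_n = 0.75 × 469 × 706.86 × 3 × 2 = 1491.8 kN.
Bearing (8 mm plate, F_u = 400 MPa): end bolts L_c = 50 − 33/2 = 33.5, R_n = min(1.2×33.5×8×400, 2.4×30×8×400) = 128.64 kN/bolt; interior L_c = 104 − 33 = 71, R_n = 230.4 kN/bolt. φR_n = 0.75 × (1×128.64 + 2×230.4) = 442.1 kN.
Block shear: shear path 1×[50+2×104] = 1×258 mm, A_gv = 2064, A_nv = 1×(258 − 2.5×35)×8 = 1364 mm²; tension to near edge: (64 − 0.5×35)×8 = 372 mm². R_n = min(0.6×400×1364, 0.6×250×2064) + 1.0×400×372 = min(327.36, 309.6) + 148.8 = 458.4 kN. φR_n = 0.75 × 458.4 = 343.8 kN.
Governing: min(1491.8, 442.1, 343.8) = 343.8 kN → block shear.

343.8 kN (block shear governs)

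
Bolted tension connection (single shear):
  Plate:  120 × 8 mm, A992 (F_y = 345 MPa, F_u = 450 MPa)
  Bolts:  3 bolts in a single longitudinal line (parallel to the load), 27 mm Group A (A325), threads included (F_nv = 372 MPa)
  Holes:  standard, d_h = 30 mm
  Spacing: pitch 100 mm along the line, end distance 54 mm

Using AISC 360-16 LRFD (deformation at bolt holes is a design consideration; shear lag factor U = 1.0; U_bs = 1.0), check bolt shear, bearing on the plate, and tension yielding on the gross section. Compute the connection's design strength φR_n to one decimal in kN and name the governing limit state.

Bolt shear: A_b = π(27)²/4 = 572.56 mm². φR_n = 0.75 × 372 × 572.56 × 3 × 1 = 479.2 kN.
Bearing (8 mm plate, F_u = 450 MPa): end bolts L_c = 54 − 30/2 = 39, R_n = min(1.2×39×8×450, 2.4×27×8×450) = 168.48 kN/bolt; interior L_c = 100 − 30 = 70, R_n = 233.28 kN/bolt. φR_n = 0.75 × (1×168.48 + 2×233.28) = 476.3 kN.
Tension yield (gross): A_g = 120×8 = 960 mm². φR_n = 0.90 × 345 × 960 = 298.1 kN.
Governing: min(479.2, 476.3, 298.1) = 298.1 kN → gross-section yield.

298.1 kN (gross-section yield governs)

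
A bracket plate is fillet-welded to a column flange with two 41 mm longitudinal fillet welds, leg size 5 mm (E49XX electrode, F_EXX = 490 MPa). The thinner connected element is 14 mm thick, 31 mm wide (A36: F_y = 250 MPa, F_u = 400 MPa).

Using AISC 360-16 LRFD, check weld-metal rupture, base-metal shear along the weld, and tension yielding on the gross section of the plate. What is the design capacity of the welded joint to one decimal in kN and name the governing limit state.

Weld metal: throat = 0.707×5 = 3.535 mm, L = 2×41 = 82 mm. φR_n = 0.75 × 0.6 × 490 × 3.535 × 82 = 63.9 kN.
Base metal shear (14 mm plate): yield φR_n = 1.0×0.6×250×14×82 = 172.2 kN; rupture φR_n = 0.75×0.6×400×14×82 = 206.6 kN; take 172.2 kN (yield).
Tension yield (gross): A_g = 31×14 = 434 mm². φR_n = 0.90 × 250 × 434 = 97.7 kN.
Governing: min(63.9, 172.2, 97.7) = 63.9 kN → weld metal.

63.9 kN (weld metal governs)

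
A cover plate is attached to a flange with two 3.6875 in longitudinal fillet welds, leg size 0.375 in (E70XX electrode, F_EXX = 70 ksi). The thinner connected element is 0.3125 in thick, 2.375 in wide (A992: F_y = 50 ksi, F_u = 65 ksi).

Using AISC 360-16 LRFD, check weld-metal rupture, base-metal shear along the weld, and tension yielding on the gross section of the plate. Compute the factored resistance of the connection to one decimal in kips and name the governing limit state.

33.4 kips (gross-section yield governs)

Weld metal: throat = 0.707×0.375 = 0.26513 in, L = 2×3.6875 = 7.375 in. φR_n = 0.75 × 0.6 × 70 × 0.26513 × 7.375 = 61.6 kips.
Base metal shear (0.3125 in plate): yield φR_n = 1.0×0.6×50×0.3125×7.375 = 69.1 kips; rupture φR_n = 0.75×0.6×65×0.3125×7.375 = 67.4 kips; take 67.4 kips (rupture).
Tension yield (gross): A_g = 2.375×0.3125 = 0.74219 in². φR_n = 0.90 × 50 × 0.74219 = 33.4 kips.
Governing: min(61.6, 67.4, 33.4) = 33.4 kips → gross-section yield.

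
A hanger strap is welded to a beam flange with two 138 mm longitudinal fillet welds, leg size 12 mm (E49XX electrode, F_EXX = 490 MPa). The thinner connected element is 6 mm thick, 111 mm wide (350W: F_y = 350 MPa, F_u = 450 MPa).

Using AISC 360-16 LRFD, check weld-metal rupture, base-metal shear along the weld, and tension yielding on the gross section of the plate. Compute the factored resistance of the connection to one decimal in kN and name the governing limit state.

209.8 kN (gross-section yield governs)

Weld metal: throat = 0.707×12 = 8.484 mm, L = 2×138 = 276 mm. φR_n = 0.75 × 0.6 × 490 × 8.484 × 276 = 516.3 kN.
Base metal shear (6 mm plate): yield φR_n = 1.0×0.6×350×6×276 = 347.8 kN; rupture φR_n = 0.75×0.6×450×6×276 = 335.3 kN; take 335.3 kN (rupture).
Tension yield (gross): A_g = 111×6 = 666 mm². φR_n = 0.90 × 350 × 666 = 209.8 kN.
Governing: min(516.3, 335.3, 209.8) = 209.8 kN → gross-section yield.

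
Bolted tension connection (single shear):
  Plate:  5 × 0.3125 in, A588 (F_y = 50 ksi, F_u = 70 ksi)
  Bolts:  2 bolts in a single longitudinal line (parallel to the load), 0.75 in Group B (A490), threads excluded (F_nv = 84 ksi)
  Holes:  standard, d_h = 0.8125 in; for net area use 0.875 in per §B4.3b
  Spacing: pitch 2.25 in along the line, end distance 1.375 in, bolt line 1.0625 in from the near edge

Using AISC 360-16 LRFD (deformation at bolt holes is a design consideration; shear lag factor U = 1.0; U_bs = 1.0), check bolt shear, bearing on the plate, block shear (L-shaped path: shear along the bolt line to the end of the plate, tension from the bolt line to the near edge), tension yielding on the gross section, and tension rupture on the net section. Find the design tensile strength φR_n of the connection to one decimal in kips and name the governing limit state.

Bolt shear: A_b = π(0.75)²/4 = 0.44179 in². φR_n = 0.75 × 84 × 0.44179 × 2 × 1 = 55.7 kips.
Bearing (0.3125 in plate, F_u = 70 ksi): end bolts L_c = 1.375 − 0.8125/2 = 0.96875, R_n = min(1.2×0.96875×0.3125×70, 2.4×0.75×0.3125×70) = 25.43 kips/bolt; interior L_c = 2.25 − 0.8125 = 1.4375, R_n = 37.734 kips/bolt. φR_n = 0.75 × (1×25.43 + 1×37.734) = 47.4 kips.
Block shear: shear path 1×[1.375+1×2.25] = 1×3.625 in, A_gv = 1.1328, A_nv = 1×(3.625 − 1.5×0.875)×0.3125 = 0.72266 in²; tension to near edge: (1.0625 − 0.5×0.875)×0.3125 = 0.19531 in². R_n = min(0.6×70×0.72266, 0.6×50×1.1328) + 1.0×70×0.19531 = min(30.352, 33.984) + 13.672 = 44.024 kips. φR_n = 0.75 × 44.024 = 33.0 kips.
Tension yield (gross): A_g = 5×0.3125 = 1.5625 in². φR_n = 0.90 × 50 × 1.5625 = 70.3 kips.
Tension rupture (net): A_n = (5 − 1×0.875)×0.3125 = 1.2891 in² (U = 1.0, A_e = A_n). φR_n = 0.75 × 70 × 1.2891 = 67.7 kips.
Governing: min(55.7, 47.4, 33.0, 70.3, 67.7) = 33.0 kips → block shear.

33.0 kips (block shear governs)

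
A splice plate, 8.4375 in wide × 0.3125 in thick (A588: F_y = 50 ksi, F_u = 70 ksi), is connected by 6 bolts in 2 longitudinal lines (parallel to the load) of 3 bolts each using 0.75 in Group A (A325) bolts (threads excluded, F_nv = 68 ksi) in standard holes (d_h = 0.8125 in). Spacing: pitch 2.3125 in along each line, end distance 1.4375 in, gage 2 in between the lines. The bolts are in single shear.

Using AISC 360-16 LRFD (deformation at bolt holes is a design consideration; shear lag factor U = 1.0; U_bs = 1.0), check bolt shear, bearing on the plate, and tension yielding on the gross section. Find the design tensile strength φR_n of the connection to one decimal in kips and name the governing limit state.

118.7 kips (gross-section yield governs)

Bolt shear: A_b = π(0.75)²/4 = 0.44179 in². φR_n = 0.75 × 68 × 0.44179 × 6 × 1 = 135.2 kips.
Bearing (0.3125 in plate, F_u = 70 ksi): end bolts L_c = 1.4375 − 0.8125/2 = 1.03125, R_n = min(1.2×1.03125×0.3125×70, 2.4×0.75×0.3125×70) = 27.07 kips/bolt; interior L_c = 2.3125 − 0.8125 = 1.5, R_n = 39.375 kips/bolt. φR_n = 0.75 × (2×27.07 + 4×39.375) = 158.7 kips.
Tension yield (gross): A_g = 8.4375×0.3125 = 2.6367 in². φR_n = 0.90 × 50 × 2.6367 = 118.7 kips.
Governing: min(135.2, 158.7, 118.7) = 118.7 kips → gross-section yield.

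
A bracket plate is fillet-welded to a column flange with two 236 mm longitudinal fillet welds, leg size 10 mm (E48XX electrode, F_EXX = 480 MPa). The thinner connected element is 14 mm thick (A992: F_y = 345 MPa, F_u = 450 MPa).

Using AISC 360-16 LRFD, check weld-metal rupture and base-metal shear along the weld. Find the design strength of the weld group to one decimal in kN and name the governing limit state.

720.8 kN (weld metal governs)

Weld metal: throat = 0.707×10 = 7.07 mm, L = 2×236 = 472 mm. φR_n = 0.75 × 0.6 × 480 × 7.07 × 472 = 720.8 kN.
Base metal shear (14 mm plate): yield φR_n = 1.0×0.6×345×14×472 = 1367.9 kN; rupture φR_n = 0.75×0.6×450×14×472 = 1338.1 kN; take 1338.1 kN (rupture).
Governing: min(720.8, 1338.1) = 720.8 kN → weld metal.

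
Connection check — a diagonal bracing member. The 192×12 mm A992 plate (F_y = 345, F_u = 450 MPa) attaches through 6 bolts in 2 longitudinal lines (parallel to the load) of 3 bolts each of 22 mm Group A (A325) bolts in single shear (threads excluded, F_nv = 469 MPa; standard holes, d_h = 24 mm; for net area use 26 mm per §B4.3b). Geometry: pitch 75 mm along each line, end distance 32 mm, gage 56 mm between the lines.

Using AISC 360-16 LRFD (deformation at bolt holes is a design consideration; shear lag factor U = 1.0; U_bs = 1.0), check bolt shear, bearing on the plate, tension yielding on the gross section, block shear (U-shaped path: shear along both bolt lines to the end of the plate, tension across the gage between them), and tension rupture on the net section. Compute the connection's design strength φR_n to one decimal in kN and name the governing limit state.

567.0 kN (net-section rupture governs)

Bolt shear: A_b = π(22)²/4 = 380.13 mm². φR_n = 0.75 × 469 × 380.13 × 6 × 1 = 802.3 kN.
Bearing (12 mm plate, F_u = 450 MPa): end bolts L_c = 32 − 24/2 = 20, R_n = min(1.2×20×12×450, 2.4×22×12×450) = 129.6 kN/bolt; interior L_c = 75 − 24 = 51, R_n = 285.12 kN/bolt. φR_n = 0.75 × (2×129.6 + 4×285.12) = 1049.8 kN.
Tension yield (gross): A_g = 192×12 = 2304 mm². φR_n = 0.90 × 345 × 2304 = 715.4 kN.
Block shear: shear path 2×[32+2×75] = 2×182 mm, A_gv = 4368, A_nv = 2×(182 − 2.5×26)×12 = 2808 mm²; tension across gage: (56 − 1×26)×12 = 360 mm². R_n = min(0.6×450×2808, 0.6×345×4368) + 1.0×450×360 = min(758.16, 904.18) + 162 = 920.16 kN. φR_n = 0.75 × 920.16 = 690.1 kN.
Tension rupture (net): A_n = (192 − 2×26)×12 = 1680 mm² (U = 1.0, A_e = A_n). φR_n = 0.75 × 450 × 1680 = 567.0 kN.
Governing: min(802.3, 1049.8, 715.4, 690.1, 567.0) = 567.0 kN → net-section rupture.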